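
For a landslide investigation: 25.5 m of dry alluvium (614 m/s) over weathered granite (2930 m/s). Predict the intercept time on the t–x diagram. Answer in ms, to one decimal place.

tᵢ = 2h·√(V₂²−V₁²)/(V₁V₂).
√(V₂²−V₁²) = √(2930²−614²) = 2864.9 m/s.
tᵢ = 2·25.5·2864.9/(614·2930) = 0.08122 s.

81.2 ms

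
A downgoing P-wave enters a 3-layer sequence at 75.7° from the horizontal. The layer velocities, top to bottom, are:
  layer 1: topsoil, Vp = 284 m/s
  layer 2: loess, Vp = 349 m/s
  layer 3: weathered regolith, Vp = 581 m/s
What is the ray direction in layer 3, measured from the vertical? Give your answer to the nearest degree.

30°

From the normal: θ₁ = 90° − 75.7° = 14.3°.
Snell's law across each interface conserves sin θ / V, so sin θ_3 = V_3·sin θ₁/V₁.
sin θ_3 = 581 × sin 14.3° / 284 = 0.5053.
θ_3 = arcsin 0.5053 = 30.35°.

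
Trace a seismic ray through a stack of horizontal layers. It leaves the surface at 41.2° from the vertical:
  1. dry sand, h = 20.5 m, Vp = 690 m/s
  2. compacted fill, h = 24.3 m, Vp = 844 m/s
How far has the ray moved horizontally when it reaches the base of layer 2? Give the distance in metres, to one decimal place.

Ray parameter p = sin 41.2° / 690 m/s = 9.5462e-04 s/m.
Layer 1: θ = 41.20°; offset = 20.5·tan 41.20° = 17.946 m.
Layer 2: sin θ = p·844 = 0.8057 → θ = 53.68°; offset = 24.3·tan 53.68° = 33.054 m.
Total horizontal offset = 51.000 m.

51.0 m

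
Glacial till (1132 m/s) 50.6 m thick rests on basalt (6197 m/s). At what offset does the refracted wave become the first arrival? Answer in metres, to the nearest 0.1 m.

x_cross = 2h·√((V₂+V₁)/(V₂−V₁)).
(V₂+V₁)/(V₂−V₁) = (6197+1132)/(6197−1132) = 1.4470; √ = 1.2029.
x_cross = 2·50.6·1.2029 = 121.73 m.

121.7 m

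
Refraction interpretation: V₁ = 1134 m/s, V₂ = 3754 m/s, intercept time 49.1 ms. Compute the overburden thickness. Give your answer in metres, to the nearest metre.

h = tᵢ·V₁·V₂ / (2·√(V₂²−V₁²)).
√(V₂²−V₁²) = √(3754² − 1134²) = 3578.6 m/s.
h = 0.0491 s × 1134 × 3754 / (2 × 3578.6) = 29.20 m.

29 m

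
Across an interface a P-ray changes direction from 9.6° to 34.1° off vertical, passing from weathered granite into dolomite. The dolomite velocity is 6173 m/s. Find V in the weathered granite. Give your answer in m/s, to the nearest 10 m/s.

1840 m/s

Snell's law: sin 9.6°/V₁ = sin 34.1°/V₂.
V₁ = V₂·sin 9.6°/sin 34.1° = 6173 × 0.2975 = 1836.23 m/s.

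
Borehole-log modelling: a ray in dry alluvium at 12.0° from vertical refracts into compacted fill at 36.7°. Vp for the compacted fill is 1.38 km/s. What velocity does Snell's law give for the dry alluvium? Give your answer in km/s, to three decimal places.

Snell's law: sin 12.0°/V₁ = sin 36.7°/V₂.
V₁ = V₂·sin 12.0°/sin 36.7° = 1.38 × 0.3479 = 0.480 km/s.

0.480 km/s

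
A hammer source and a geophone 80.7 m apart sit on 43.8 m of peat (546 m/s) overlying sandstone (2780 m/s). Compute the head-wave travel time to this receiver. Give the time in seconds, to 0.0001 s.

0.1863 s

θ_c = arcsin(V₁/V₂) = arcsin(546/2780) = 11.33°, cos θ_c = 0.9805.
Intercept time tᵢ = 2h cos θ_c / V₁ = 2·43.8·0.9805/546 = 0.15731 s.
t = x/V₂ + tᵢ = 80.7/2780 + 0.15731 = 0.18634 s.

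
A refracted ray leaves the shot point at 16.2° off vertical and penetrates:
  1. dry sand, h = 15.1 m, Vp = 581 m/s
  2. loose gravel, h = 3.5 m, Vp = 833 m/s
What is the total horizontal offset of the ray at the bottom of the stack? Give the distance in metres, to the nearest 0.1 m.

p = sin θ₁/V₁ = sin 16.2°/581 = 4.8019e-04 s/m is conserved through the stack.
Layer 1: θ = 16.20°; offset = 15.1·tan 16.20° = 4.387 m.
Layer 2: sin θ = p·833 = 0.4000 → θ = 23.58°; offset = 3.5·tan 23.58° = 1.528 m.
Σ offsets = 5.914 m.

5.9 m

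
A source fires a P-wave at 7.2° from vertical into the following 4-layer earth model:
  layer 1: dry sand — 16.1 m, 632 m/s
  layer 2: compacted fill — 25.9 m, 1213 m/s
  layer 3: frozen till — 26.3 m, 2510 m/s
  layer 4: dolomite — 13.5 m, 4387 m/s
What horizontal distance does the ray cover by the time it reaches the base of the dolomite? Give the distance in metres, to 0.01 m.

47.37 m

p = sin θ₁/V₁ = sin 7.2°/632 = 1.9831e-04 s/m is conserved through the stack.
Layer 1: θ = 7.20°; offset = 16.1·tan 7.20° = 2.0339 m.
Layer 2: sin θ = p·1213 = 0.2406 → θ = 13.92°; offset = 25.9·tan 13.92° = 6.4188 m.
Layer 3: sin θ = p·2510 = 0.4978 → θ = 29.85°; offset = 26.3·tan 29.85° = 15.0939 m.
Layer 4: sin θ = p·4387 = 0.8700 → θ = 60.46°; offset = 13.5·tan 60.46° = 23.8205 m.
Summing the layer offsets gives 47.3671 m.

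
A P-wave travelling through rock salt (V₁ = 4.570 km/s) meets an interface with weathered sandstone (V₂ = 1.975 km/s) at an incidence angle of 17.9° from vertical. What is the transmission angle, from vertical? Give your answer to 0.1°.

7.6°

sin θ₁/V₁ = sin θ₂/V₂ ⇒ sin θ₂ = 1.975·sin 17.9°/4.570 = 1.975·0.3074/4.570 = 0.1328.
θ₂ = sin⁻¹(0.1328) = 7.63° (from vertical).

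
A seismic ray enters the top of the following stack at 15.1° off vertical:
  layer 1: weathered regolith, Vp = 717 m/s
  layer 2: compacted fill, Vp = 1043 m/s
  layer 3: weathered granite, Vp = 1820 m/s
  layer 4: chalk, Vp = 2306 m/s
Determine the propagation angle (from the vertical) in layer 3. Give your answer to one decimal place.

Ray parameter p = sin 15.1° / 717 = 3.6333e-04 s/m.
sin θ_3 = p·V_3 = 3.6333e-04 × 1820 = 0.6613.
θ_3 = arcsin 0.6613 = 41.40°.

41.4°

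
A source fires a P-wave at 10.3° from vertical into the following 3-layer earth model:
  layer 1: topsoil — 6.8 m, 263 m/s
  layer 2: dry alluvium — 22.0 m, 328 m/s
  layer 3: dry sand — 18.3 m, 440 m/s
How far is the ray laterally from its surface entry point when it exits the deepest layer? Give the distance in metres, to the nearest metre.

12 m

Apply Snell's law at each interface; in layer i the horizontal offset is hᵢ·tan θᵢ.
Layer 1: θ = 10.30°; offset = 6.8·tan 10.30° = 1.236 m.
Layer 2: sin θ = 328·sin 10.3°/263 = 0.2230, θ = 12.88°; offset = 22.0·tan 12.88° = 5.033 m.
Layer 3: sin θ = 440·sin 10.3°/263 = 0.2991, θ = 17.41°; offset = 18.3·tan 17.41° = 5.737 m.
Σ offsets = 12.005 m.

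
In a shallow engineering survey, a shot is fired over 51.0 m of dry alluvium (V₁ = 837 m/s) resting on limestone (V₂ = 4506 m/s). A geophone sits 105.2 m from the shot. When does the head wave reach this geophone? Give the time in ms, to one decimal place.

143.1 ms

θ_c = arcsin(V₁/V₂) = arcsin(837/4506) = 10.70°, cos θ_c = 0.9826.
Intercept time tᵢ = 2h cos θ_c / V₁ = 2·51.0·0.9826/837 = 0.11974 s.
t = x/V₂ + tᵢ = 105.2/4506 + 0.11974 = 0.14309 s.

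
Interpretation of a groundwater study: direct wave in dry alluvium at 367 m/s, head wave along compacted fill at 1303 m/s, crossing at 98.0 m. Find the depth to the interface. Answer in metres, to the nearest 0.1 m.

h = (x_cross/2)·√((V₂−V₁)/(V₂+V₁)).
(V₂−V₁)/(V₂+V₁) = (1303−367)/(1303+367) = 0.5605; √ = 0.7487.
h = (98.0/2)·0.7487 = 36.68 m.

36.7 m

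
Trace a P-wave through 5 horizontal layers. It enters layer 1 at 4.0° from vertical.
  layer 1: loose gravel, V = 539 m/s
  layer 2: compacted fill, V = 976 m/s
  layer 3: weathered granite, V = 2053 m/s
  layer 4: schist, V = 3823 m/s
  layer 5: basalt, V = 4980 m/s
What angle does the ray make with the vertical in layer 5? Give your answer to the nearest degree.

40°

Ray parameter p = sin 4.0° / 539 = 1.2942e-04 s/m.
sin θ_5 = p·V_5 = 1.2942e-04 × 4980 = 0.6445.
θ_5 = arcsin 0.6445 = 40.13°.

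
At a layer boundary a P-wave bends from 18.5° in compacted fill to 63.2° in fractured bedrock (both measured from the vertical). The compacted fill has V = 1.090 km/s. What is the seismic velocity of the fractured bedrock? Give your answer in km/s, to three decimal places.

3.066 km/s

sin 18.5° = 0.3173; sin 63.2° = 0.8926.
V₂ = V₁·(sin θ₂/sin θ₁) = 1.090·(0.8926/0.3173) = 3.066 km/s.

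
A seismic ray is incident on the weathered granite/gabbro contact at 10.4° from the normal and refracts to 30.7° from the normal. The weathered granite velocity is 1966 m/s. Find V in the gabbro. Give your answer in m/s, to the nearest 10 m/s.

5560 m/s

Snell's law: sin 10.4°/V₁ = sin 30.7°/V₂.
V₂ = V₁·sin 30.7°/sin 10.4° = 1966 × 2.8282 = 5560.23 m/s.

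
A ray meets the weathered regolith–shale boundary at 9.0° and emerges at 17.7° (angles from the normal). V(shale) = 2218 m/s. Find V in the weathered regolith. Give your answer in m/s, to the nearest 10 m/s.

1140 m/s

sin 9.0° = 0.1564; sin 17.7° = 0.3040.
V₁ = V₂·(sin θ₁/sin θ₂) = 2218·(0.1564/0.3040) = 1141.23 m/s.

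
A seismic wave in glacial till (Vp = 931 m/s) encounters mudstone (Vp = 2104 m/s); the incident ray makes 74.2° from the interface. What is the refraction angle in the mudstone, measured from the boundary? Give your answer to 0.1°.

Convert to the normal: θ₁ = 90° − 74.2° = 15.8°.
sin θ₁/V₁ = sin θ₂/V₂ ⇒ sin θ₂ = 2104·sin 15.8°/931 = 2104·0.2723/931 = 0.6153.
θ₂ = sin⁻¹(0.6153) = 37.98° (from vertical).
From the interface: 90° − 37.98° = 52.02°.

52.0°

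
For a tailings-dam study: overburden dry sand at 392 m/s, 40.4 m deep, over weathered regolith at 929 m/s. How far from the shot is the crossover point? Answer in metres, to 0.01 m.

θ_c = arcsin(392/929) = 24.96°, so cos θ_c = 0.9066 and tᵢ = 2h cos θ_c/V₁ = 0.1869 s.
At crossover x/V₁ = x/V₂ + tᵢ ⇒ x = tᵢ/(1/V₁ − 1/V₂) = 0.18687/(2.5510e-03 − 1.0764e-03) = 126.73 m.

126.73 m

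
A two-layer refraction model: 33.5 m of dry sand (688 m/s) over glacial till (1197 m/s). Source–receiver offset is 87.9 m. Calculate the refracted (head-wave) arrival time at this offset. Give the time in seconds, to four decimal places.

0.1531 s

t = x/V₂ + 2h·√(V₂²−V₁²)/(V₁V₂).
√(V₂²−V₁²) = √(1197²−688²) = 979.5 m/s; delay term = 2·33.5·979.5/(688·1197) = 0.07969 s.
t = 87.9/1197 + 0.07969 = 0.15312 s.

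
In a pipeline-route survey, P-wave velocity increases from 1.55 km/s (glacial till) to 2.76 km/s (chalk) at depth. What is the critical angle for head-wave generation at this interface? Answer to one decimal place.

34.2°

At critical incidence the refracted ray runs along the interface (θ₂ = 90°), so sin θ_c = V₁/V₂.
θ_c = arcsin(1.55/2.76) = arcsin 0.5616 = 34.17°.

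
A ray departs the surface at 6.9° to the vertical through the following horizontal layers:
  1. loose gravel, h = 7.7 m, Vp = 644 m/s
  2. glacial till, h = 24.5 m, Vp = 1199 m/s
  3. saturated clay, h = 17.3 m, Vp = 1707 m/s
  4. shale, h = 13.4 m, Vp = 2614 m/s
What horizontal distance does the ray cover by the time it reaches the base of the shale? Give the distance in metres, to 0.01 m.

19.85 m

p = sin θ₁/V₁ = sin 6.9°/644 = 1.8655e-04 s/m is conserved through the stack.
Layer 1: θ = 6.90°; offset = 7.7·tan 6.90° = 0.9318 m.
Layer 2: sin θ = p·1199 = 0.2237 → θ = 12.92°; offset = 24.5·tan 12.92° = 5.6224 m.
Layer 3: sin θ = p·1707 = 0.3184 → θ = 18.57°; offset = 17.3·tan 18.57° = 5.8115 m.
Layer 4: sin θ = p·2614 = 0.4876 → θ = 29.19°; offset = 13.4·tan 29.19° = 7.4845 m.
Summing the layer offsets gives 19.8502 m.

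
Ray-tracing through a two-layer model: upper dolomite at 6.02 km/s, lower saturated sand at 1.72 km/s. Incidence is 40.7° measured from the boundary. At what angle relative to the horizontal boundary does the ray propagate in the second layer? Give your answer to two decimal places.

Angle from the normal: 90° − 40.7° = 49.3°.
Snell's law: sin θ₂ = (V₂/V₁)·sin θ₁ = (1.72/6.02)·sin 49.3° = 0.2166.
θ₂ = arcsin 0.2166 = 12.51° from the normal.
From the interface: 90° − 12.51° = 77.49°.

77.49°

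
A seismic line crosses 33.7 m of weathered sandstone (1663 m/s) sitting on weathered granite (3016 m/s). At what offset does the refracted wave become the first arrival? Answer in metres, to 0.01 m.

θ_c = arcsin(1663/3016) = 33.46°, so cos θ_c = 0.8342 and tᵢ = 2h cos θ_c/V₁ = 0.0338 s.
At crossover x/V₁ = x/V₂ + tᵢ ⇒ x = tᵢ/(1/V₁ − 1/V₂) = 0.03381/(6.0132e-04 − 3.3156e-04) = 125.34 m.

125.34 m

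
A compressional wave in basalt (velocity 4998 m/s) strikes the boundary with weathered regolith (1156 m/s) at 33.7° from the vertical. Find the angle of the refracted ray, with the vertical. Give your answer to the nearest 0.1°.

7.4°

Snell's law: sin θ₂ = (V₂/V₁)·sin θ₁ = (1156/4998)·sin 33.7° = 0.1283.
θ₂ = sin⁻¹(0.1283) = 7.37° (from vertical).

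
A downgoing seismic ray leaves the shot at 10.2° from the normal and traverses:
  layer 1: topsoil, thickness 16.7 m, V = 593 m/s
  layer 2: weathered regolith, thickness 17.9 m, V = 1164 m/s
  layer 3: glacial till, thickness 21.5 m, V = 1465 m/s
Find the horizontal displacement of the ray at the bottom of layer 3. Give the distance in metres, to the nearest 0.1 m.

20.1 m

Ray parameter p = sin 10.2° / 593 m/s = 2.9863e-04 s/m.
Layer 1: θ = 10.20°; offset = 16.7·tan 10.20° = 3.005 m.
Layer 2: sin θ = p·1164 = 0.3476 → θ = 20.34°; offset = 17.9·tan 20.34° = 6.636 m.
Layer 3: sin θ = p·1465 = 0.4375 → θ = 25.94°; offset = 21.5·tan 25.94° = 10.460 m.
Σ offsets = 20.101 m.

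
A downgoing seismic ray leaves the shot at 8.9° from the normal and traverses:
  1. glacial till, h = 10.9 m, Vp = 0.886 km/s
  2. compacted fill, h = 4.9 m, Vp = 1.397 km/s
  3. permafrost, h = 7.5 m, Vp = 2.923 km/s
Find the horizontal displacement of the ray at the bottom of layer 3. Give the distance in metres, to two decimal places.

Ray parameter p = sin 8.9° / 0.886 km/s = 1.7462e-01 s/km.
Layer 1: θ = 8.90°; offset = 10.9·tan 8.90° = 1.7069 m.
Layer 2: sin θ = p·1.397 = 0.2439 → θ = 14.12°; offset = 4.9·tan 14.12° = 1.2325 m.
Layer 3: sin θ = p·2.923 = 0.5104 → θ = 30.69°; offset = 7.5·tan 30.69° = 4.4515 m.
Σ offsets = 7.3910 m.

7.39 m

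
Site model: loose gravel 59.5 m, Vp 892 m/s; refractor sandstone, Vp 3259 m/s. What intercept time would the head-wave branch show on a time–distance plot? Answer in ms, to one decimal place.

128.3 ms

tᵢ = 2h·√(V₂²−V₁²)/(V₁V₂).
√(V₂²−V₁²) = √(3259²−892²) = 3134.6 m/s.
tᵢ = 2·59.5·3134.6/(892·3259) = 0.12831 s.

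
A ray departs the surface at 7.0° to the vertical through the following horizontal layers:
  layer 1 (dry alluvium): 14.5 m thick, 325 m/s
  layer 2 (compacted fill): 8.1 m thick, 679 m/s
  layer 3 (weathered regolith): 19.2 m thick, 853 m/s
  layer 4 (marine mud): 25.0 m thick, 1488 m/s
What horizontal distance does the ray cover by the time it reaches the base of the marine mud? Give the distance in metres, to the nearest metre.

Apply Snell's law at each interface; in layer i the horizontal offset is hᵢ·tan θᵢ.
Layer 1: θ = 7.00°; offset = 14.5·tan 7.00° = 1.780 m.
Layer 2: sin θ = 679·sin 7.0°/325 = 0.2546, θ = 14.75°; offset = 8.1·tan 14.75° = 2.133 m.
Layer 3: sin θ = 853·sin 7.0°/325 = 0.3199, θ = 18.65°; offset = 19.2·tan 18.65° = 6.482 m.
Layer 4: sin θ = 1488·sin 7.0°/325 = 0.5580, θ = 33.92°; offset = 25.0·tan 33.92° = 16.809 m.
Summing the layer offsets gives 27.204 m.

27 m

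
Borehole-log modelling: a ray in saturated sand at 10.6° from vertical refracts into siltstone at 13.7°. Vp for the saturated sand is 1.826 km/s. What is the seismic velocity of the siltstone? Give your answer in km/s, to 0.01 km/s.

Snell's law: sin 10.6°/V₁ = sin 13.7°/V₂.
V₂ = V₁·sin 13.7°/sin 10.6° = 1.826 × 1.2875 = 2.35 km/s.

2.35 km/s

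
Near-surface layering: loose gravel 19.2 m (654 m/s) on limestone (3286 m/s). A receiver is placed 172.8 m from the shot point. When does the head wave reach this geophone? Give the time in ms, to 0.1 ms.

110.1 ms

θ_c = arcsin(V₁/V₂) = arcsin(654/3286) = 11.48°, cos θ_c = 0.9800.
Intercept time tᵢ = 2h cos θ_c / V₁ = 2·19.2·0.9800/654 = 0.05754 s.
t = x/V₂ + tᵢ = 172.8/3286 + 0.05754 = 0.11013 s.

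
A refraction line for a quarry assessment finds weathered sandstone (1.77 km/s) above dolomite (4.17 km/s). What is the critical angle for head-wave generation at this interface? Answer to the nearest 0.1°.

At critical incidence the refracted ray runs along the interface (θ₂ = 90°), so sin θ_c = V₁/V₂.
θ_c = arcsin(1.77/4.17) = arcsin 0.4245 = 25.12°.

25.1°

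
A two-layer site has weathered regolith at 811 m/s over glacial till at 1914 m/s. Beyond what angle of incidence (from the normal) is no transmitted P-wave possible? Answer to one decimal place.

25.1°

At critical incidence the refracted ray runs along the interface (θ₂ = 90°), so sin θ_c = V₁/V₂.
θ_c = arcsin(811/1914) = arcsin 0.4237 = 25.07°.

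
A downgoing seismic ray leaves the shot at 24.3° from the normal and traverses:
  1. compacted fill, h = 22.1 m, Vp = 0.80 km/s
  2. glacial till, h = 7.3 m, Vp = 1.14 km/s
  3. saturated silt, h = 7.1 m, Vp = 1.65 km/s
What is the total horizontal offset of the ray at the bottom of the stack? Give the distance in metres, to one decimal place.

Ray parameter p = sin 24.3° / 0.80 km/s = 5.1439e-01 s/km.
Layer 1: θ = 24.30°; offset = 22.1·tan 24.30° = 9.979 m.
Layer 2: sin θ = p·1.14 = 0.5864 → θ = 35.90°; offset = 7.3·tan 35.90° = 5.285 m.
Layer 3: sin θ = p·1.65 = 0.8487 → θ = 58.08°; offset = 7.1·tan 58.08° = 11.396 m.
Summing the layer offsets gives 26.659 m.

26.7 m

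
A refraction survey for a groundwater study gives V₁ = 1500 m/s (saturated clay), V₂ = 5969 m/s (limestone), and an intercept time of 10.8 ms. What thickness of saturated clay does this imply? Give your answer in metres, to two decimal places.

8.37 m

θ_c = arcsin(1500/5969) = 14.55°; cos θ_c = 0.9679.
tᵢ = 2h cos θ_c/V₁ ⇒ h = tᵢ·V₁/(2 cos θ_c) = 0.0108·1500/(2·0.9679) = 8.37 m.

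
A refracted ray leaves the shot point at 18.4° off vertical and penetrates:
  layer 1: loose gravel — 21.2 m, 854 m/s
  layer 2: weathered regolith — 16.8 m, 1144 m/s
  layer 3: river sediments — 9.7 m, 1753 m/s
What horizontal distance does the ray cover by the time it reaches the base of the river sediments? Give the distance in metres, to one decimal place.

Apply Snell's law at each interface; in layer i the horizontal offset is hᵢ·tan θᵢ.
Layer 1: θ = 18.40°; offset = 21.2·tan 18.40° = 7.052 m.
Layer 2: sin θ = 1144·sin 18.4°/854 = 0.4228, θ = 25.01°; offset = 16.8·tan 25.01° = 7.839 m.
Layer 3: sin θ = 1753·sin 18.4°/854 = 0.6479, θ = 40.39°; offset = 9.7·tan 40.39° = 8.251 m.
Total horizontal offset = 23.142 m.

23.1 m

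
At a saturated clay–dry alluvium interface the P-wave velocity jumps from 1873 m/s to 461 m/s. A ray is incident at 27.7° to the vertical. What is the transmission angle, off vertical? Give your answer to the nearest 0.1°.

6.6°

Snell's law: sin θ₂ = (V₂/V₁)·sin θ₁ = (461/1873)·sin 27.7° = 0.1144.
θ₂ = arcsin 0.1144 = 6.57° from the normal.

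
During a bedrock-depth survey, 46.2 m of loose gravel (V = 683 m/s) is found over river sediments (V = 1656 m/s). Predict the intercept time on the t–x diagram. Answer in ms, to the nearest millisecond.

θ_c = arcsin(V₁/V₂) = arcsin(683/1656) = 24.36°; cos θ_c = 0.9110.
tᵢ = 2h·cos θ_c / V₁ = 2·46.2·0.9110 / 683 = 0.12324 s.

123 ms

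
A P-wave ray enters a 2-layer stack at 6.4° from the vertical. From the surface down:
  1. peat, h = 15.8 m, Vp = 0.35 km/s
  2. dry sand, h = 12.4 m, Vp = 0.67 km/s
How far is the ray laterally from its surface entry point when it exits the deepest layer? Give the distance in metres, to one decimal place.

Ray parameter p = sin 6.4° / 0.35 km/s = 3.1848e-01 s/km.
Layer 1: θ = 6.40°; offset = 15.8·tan 6.40° = 1.772 m.
Layer 2: sin θ = p·0.67 = 0.2134 → θ = 12.32°; offset = 12.4·tan 12.32° = 2.708 m.
Summing the layer offsets gives 4.481 m.

4.5 m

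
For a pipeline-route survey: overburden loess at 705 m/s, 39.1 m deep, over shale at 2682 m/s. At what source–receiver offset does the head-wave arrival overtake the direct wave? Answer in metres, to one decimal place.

θ_c = arcsin(705/2682) = 15.24°, so cos θ_c = 0.9648 and tᵢ = 2h cos θ_c/V₁ = 0.1070 s.
At crossover x/V₁ = x/V₂ + tᵢ ⇒ x = tᵢ/(1/V₁ − 1/V₂) = 0.10702/(1.4184e-03 − 3.7286e-04) = 102.36 m.

102.4 m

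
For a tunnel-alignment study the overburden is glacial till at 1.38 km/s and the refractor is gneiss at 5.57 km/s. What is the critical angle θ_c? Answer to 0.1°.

14.3°

Critical incidence: sin θ_c = V₁/V₂ = 1.38/5.57 = 0.2478.
θ_c = arcsin 0.2478 = 14.34°.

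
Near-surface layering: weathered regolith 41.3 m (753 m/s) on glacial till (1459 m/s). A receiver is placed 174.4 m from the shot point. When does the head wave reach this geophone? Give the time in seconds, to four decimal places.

t = x/V₂ + 2h·√(V₂²−V₁²)/(V₁V₂).
√(V₂²−V₁²) = √(1459²−753²) = 1249.7 m/s; delay term = 2·41.3·1249.7/(753·1459) = 0.09396 s.
t = 174.4/1459 + 0.09396 = 0.21349 s.

0.2135 s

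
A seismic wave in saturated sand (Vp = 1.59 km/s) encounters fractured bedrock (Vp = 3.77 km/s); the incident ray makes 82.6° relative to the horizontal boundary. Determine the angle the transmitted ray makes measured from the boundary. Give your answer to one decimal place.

Convert to the normal: θ₁ = 90° − 82.6° = 7.4°.
sin θ₁/V₁ = sin θ₂/V₂ ⇒ sin θ₂ = 3.77·sin 7.4°/1.59 = 3.77·0.1288/1.59 = 0.3054.
θ₂ = arcsin 0.3054 = 17.78° from the normal.
From the interface: 90° − 17.78° = 72.22°.

72.2°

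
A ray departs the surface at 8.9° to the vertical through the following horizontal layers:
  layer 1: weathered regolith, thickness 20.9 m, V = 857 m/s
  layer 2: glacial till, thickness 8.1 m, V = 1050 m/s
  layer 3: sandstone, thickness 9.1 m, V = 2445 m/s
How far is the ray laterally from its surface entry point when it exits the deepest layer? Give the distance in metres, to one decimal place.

9.3 m

Ray parameter p = sin 8.9° / 857 m/s = 1.8053e-04 s/m.
Layer 1: θ = 8.90°; offset = 20.9·tan 8.90° = 3.273 m.
Layer 2: sin θ = p·1050 = 0.1896 → θ = 10.93°; offset = 8.1·tan 10.93° = 1.564 m.
Layer 3: sin θ = p·2445 = 0.4414 → θ = 26.19°; offset = 9.1·tan 26.19° = 4.476 m.
Σ offsets = 9.313 m.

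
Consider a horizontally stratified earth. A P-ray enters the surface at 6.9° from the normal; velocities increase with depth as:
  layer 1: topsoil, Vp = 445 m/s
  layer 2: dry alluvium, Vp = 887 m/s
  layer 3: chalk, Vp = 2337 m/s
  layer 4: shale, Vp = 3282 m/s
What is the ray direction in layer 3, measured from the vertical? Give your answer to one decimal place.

Ray parameter p = sin 6.9° / 445 = 2.6997e-04 s/m.
sin θ_3 = p·V_3 = 2.6997e-04 × 2337 = 0.6309.
θ_3 = 39.12° from the vertical.

39.1°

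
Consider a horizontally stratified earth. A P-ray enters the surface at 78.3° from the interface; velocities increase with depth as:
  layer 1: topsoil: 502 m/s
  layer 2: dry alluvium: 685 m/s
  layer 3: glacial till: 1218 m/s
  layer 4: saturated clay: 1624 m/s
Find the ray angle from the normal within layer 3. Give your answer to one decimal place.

29.5°

From the normal: θ₁ = 90° − 78.3° = 11.7°.
Snell's law across each interface conserves sin θ / V, so sin θ_3 = V_3·sin θ₁/V₁.
sin θ_3 = 1218 × sin 11.7° / 502 = 0.4920.
θ_3 = arcsin 0.4920 = 29.47°.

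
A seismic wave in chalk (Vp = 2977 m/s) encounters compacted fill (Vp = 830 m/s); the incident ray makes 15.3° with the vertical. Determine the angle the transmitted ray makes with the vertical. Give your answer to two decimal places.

4.22°

Snell's law: sin θ₂ = (V₂/V₁)·sin θ₁ = (830/2977)·sin 15.3° = 0.0736.
θ₂ = arcsin 0.0736 = 4.22° from the normal.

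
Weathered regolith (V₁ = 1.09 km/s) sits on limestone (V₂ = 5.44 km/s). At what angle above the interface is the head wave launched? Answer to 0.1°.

Critical incidence: sin θ_c = V₁/V₂ = 1.09/5.44 = 0.2004.
θ_c = arcsin 0.2004 = 11.56°.
Measured from the interface: 90° − 11.56° = 78.44°.

78.4°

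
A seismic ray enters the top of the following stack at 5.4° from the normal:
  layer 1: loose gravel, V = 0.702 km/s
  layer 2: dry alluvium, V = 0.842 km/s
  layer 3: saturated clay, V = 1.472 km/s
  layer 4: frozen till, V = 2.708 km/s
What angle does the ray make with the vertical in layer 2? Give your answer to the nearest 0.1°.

6.5°

Snell's law across each interface conserves sin θ / V, so sin θ_2 = V_2·sin θ₁/V₁.
sin θ_2 = 0.842 × sin 5.4° / 0.702 = 0.1129.
θ_2 = arcsin 0.1129 = 6.48°.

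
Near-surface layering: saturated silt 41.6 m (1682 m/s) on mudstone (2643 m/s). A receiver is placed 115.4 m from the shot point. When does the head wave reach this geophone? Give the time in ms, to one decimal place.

t = x/V₂ + 2h·√(V₂²−V₁²)/(V₁V₂).
√(V₂²−V₁²) = √(2643²−1682²) = 2038.7 m/s; delay term = 2·41.6·2038.7/(1682·2643) = 0.03816 s.
t = 115.4/2643 + 0.03816 = 0.08182 s.

81.8 ms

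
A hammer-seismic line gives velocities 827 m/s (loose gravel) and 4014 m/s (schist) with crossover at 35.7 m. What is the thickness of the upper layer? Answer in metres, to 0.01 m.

14.48 m

h = (x_cross/2)·√((V₂−V₁)/(V₂+V₁)).
(V₂−V₁)/(V₂+V₁) = (4014−827)/(4014+827) = 0.6583; √ = 0.8114.
h = (35.7/2)·0.8114 = 14.48 m.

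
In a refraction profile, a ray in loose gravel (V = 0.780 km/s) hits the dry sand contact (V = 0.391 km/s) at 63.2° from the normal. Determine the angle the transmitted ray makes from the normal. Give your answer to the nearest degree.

sin θ₁/V₁ = sin θ₂/V₂ ⇒ sin θ₂ = 0.391·sin 63.2°/0.780 = 0.391·0.8926/0.780 = 0.4474.
θ₂ = arcsin 0.4474 = 26.58° from the normal.

27°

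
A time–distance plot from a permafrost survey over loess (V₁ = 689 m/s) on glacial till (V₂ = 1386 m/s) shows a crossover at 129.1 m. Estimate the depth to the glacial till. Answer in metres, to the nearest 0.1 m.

37.4 m

x_cross = 2h·√((V₂+V₁)/(V₂−V₁)) → h = x_cross / (2·√((V₂+V₁)/(V₂−V₁))).
√((V₂+V₁)/(V₂−V₁)) = √((1386+689)/(1386−689)) = 1.7254.
h = 129.1 / (2·1.7254) = 37.41 m.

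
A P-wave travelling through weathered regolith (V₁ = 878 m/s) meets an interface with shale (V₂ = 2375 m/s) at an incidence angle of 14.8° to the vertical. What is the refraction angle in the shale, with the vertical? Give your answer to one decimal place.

Snell's law: sin θ₂ = (V₂/V₁)·sin θ₁ = (2375/878)·sin 14.8° = 0.6910.
θ₂ = arcsin 0.6910 = 43.71° from the normal.

43.7°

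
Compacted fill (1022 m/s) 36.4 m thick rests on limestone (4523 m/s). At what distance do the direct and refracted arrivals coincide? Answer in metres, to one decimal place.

θ_c = arcsin(1022/4523) = 13.06°, so cos θ_c = 0.9741 and tᵢ = 2h cos θ_c/V₁ = 0.0694 s.
At crossover x/V₁ = x/V₂ + tᵢ ⇒ x = tᵢ/(1/V₁ − 1/V₂) = 0.06939/(9.7847e-04 − 2.2109e-04) = 91.62 m.

91.6 m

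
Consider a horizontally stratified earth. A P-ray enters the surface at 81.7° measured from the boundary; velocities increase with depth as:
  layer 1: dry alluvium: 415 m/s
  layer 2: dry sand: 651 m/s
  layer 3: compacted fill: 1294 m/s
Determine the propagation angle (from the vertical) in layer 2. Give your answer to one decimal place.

13.1°

From the normal: θ₁ = 90° − 81.7° = 8.3°.
Snell's law across each interface conserves sin θ / V, so sin θ_2 = V_2·sin θ₁/V₁.
sin θ_2 = 651 × sin 8.3° / 415 = 0.2264.
θ_2 = 13.09° from the vertical.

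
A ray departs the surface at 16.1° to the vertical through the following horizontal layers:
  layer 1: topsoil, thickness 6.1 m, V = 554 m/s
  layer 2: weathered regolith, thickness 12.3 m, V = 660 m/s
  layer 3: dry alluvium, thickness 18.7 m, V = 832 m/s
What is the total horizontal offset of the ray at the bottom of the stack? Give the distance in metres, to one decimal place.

14.6 m

p = sin θ₁/V₁ = sin 16.1°/554 = 5.0057e-04 s/m is conserved through the stack.
Layer 1: θ = 16.10°; offset = 6.1·tan 16.10° = 1.761 m.
Layer 2: sin θ = p·660 = 0.3304 → θ = 19.29°; offset = 12.3·tan 19.29° = 4.305 m.
Layer 3: sin θ = p·832 = 0.4165 → θ = 24.61°; offset = 18.7·tan 24.61° = 8.566 m.
Σ offsets = 14.632 m.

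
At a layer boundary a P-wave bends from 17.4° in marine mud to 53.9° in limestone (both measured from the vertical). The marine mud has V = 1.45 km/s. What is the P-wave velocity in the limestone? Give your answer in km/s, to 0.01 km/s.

sin 17.4° = 0.2990; sin 53.9° = 0.8080.
V₂ = V₁·(sin θ₂/sin θ₁) = 1.45·(0.8080/0.2990) = 3.92 km/s.

3.92 km/s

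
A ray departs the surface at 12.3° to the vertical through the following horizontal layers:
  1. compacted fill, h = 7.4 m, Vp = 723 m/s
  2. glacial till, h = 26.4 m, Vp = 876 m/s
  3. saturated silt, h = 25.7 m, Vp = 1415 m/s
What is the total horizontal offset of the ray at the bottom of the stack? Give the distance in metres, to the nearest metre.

20 m

Apply Snell's law at each interface; in layer i the horizontal offset is hᵢ·tan θᵢ.
Layer 1: θ = 12.30°; offset = 7.4·tan 12.30° = 1.613 m.
Layer 2: sin θ = 876·sin 12.3°/723 = 0.2581, θ = 14.96°; offset = 26.4·tan 14.96° = 7.053 m.
Layer 3: sin θ = 1415·sin 12.3°/723 = 0.4169, θ = 24.64°; offset = 25.7·tan 24.64° = 11.788 m.
Total horizontal offset = 20.455 m.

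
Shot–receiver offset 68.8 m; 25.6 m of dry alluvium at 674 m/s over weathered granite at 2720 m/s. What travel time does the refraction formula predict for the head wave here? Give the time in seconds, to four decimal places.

0.0989 s

t = x/V₂ + 2h·√(V₂²−V₁²)/(V₁V₂).
√(V₂²−V₁²) = √(2720²−674²) = 2635.2 m/s; delay term = 2·25.6·2635.2/(674·2720) = 0.07360 s.
t = 68.8/2720 + 0.07360 = 0.09889 s.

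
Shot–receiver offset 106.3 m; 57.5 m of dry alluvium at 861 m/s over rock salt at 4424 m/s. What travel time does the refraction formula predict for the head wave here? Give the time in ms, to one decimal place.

θ_c = arcsin(V₁/V₂) = arcsin(861/4424) = 11.22°, cos θ_c = 0.9809.
Intercept time tᵢ = 2h cos θ_c / V₁ = 2·57.5·0.9809/861 = 0.13101 s.
t = x/V₂ + tᵢ = 106.3/4424 + 0.13101 = 0.15504 s.

155.0 ms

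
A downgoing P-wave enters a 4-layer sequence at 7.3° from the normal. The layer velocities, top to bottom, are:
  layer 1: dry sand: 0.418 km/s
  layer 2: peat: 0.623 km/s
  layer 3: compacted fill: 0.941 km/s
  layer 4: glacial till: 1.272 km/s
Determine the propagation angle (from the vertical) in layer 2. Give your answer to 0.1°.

10.9°

Snell's law across each interface conserves sin θ / V, so sin θ_2 = V_2·sin θ₁/V₁.
sin θ_2 = 0.623 × sin 7.3° / 0.418 = 0.1894.
θ_2 = arcsin 0.1894 = 10.92°.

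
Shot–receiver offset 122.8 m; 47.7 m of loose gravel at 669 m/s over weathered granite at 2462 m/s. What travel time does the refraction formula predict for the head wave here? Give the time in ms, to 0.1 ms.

187.1 ms

t = x/V₂ + 2h·√(V₂²−V₁²)/(V₁V₂).
√(V₂²−V₁²) = √(2462²−669²) = 2369.4 m/s; delay term = 2·47.7·2369.4/(669·2462) = 0.13724 s.
t = 122.8/2462 + 0.13724 = 0.18711 s.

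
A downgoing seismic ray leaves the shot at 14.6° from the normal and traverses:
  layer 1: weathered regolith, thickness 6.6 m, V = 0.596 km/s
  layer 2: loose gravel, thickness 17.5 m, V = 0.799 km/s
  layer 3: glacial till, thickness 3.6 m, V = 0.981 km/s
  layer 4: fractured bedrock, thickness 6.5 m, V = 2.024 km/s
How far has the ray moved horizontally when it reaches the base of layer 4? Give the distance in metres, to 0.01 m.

20.41 m

p = sin θ₁/V₁ = sin 14.6°/0.596 = 4.2294e-01 s/km is conserved through the stack.
Layer 1: θ = 14.60°; offset = 6.6·tan 14.60° = 1.7192 m.
Layer 2: sin θ = p·0.799 = 0.3379 → θ = 19.75°; offset = 17.5·tan 19.75° = 6.2833 m.
Layer 3: sin θ = p·0.981 = 0.4149 → θ = 24.51°; offset = 3.6·tan 24.51° = 1.6416 m.
Layer 4: sin θ = p·2.024 = 0.8560 → θ = 58.87°; offset = 6.5·tan 58.87° = 10.7636 m.
Total horizontal offset = 20.4077 m.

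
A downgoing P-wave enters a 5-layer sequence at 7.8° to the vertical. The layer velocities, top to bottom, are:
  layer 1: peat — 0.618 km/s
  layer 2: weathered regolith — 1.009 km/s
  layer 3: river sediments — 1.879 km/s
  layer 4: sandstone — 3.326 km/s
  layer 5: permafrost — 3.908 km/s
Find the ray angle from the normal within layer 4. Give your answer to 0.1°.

Ray parameter p = sin 7.8° / 0.618 = 2.1960e-01 s/km.
sin θ_4 = p·V_4 = 2.1960e-01 × 3.326 = 0.7304.
θ_4 = 46.92° from the vertical.

46.9°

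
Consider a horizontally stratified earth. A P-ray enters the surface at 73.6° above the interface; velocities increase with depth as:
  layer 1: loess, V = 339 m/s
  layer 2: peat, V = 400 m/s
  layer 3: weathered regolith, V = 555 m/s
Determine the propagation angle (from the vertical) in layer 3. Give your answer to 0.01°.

From the normal: θ₁ = 90° − 73.6° = 16.4°.
Ray parameter p = sin 16.4° / 339 = 8.3287e-04 s/m.
sin θ_3 = p·V_3 = 8.3287e-04 × 555 = 0.4622.
θ_3 = arcsin 0.4622 = 27.53°.

27.53°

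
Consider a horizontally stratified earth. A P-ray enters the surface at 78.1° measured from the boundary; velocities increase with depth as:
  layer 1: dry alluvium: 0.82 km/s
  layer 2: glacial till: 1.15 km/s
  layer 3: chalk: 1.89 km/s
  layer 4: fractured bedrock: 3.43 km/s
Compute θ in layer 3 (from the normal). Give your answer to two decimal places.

From the normal: θ₁ = 90° − 78.1° = 11.9°.
Snell's law across each interface conserves sin θ / V, so sin θ_3 = V_3·sin θ₁/V₁.
sin θ_3 = 1.89 × sin 11.9° / 0.82 = 0.4753.
θ_3 = arcsin 0.4753 = 28.38°.

28.38°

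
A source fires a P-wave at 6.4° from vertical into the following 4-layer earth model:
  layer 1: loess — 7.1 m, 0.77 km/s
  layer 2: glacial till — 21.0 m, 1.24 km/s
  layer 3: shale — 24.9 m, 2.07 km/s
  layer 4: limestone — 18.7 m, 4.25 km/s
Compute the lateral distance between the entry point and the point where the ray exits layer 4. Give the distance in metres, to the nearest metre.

27 m

p = sin θ₁/V₁ = sin 6.4°/0.77 = 1.4476e-01 s/km is conserved through the stack.
Layer 1: θ = 6.40°; offset = 7.1·tan 6.40° = 0.796 m.
Layer 2: sin θ = p·1.24 = 0.1795 → θ = 10.34°; offset = 21.0·tan 10.34° = 3.832 m.
Layer 3: sin θ = p·2.07 = 0.2997 → θ = 17.44°; offset = 24.9·tan 17.44° = 7.821 m.
Layer 4: sin θ = p·4.25 = 0.6153 → θ = 37.97°; offset = 18.7·tan 37.97° = 14.594 m.
Σ offsets = 27.044 m.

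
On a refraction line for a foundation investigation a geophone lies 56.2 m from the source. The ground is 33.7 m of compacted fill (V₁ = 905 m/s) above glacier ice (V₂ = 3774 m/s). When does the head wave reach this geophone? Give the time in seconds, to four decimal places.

0.0872 s

θ_c = arcsin(V₁/V₂) = arcsin(905/3774) = 13.87°, cos θ_c = 0.9708.
Intercept time tᵢ = 2h cos θ_c / V₁ = 2·33.7·0.9708/905 = 0.07230 s.
t = x/V₂ + tᵢ = 56.2/3774 + 0.07230 = 0.08719 s.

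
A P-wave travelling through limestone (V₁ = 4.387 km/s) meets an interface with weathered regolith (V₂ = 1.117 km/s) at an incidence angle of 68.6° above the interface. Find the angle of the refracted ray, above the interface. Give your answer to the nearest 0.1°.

84.7°

Convert to the normal: θ₁ = 90° − 68.6° = 21.4°.
sin θ₁/V₁ = sin θ₂/V₂ ⇒ sin θ₂ = 1.117·sin 21.4°/4.387 = 1.117·0.3649/4.387 = 0.0929.
θ₂ = sin⁻¹(0.0929) = 5.33° (from vertical).
From the interface: 90° − 5.33° = 84.67°.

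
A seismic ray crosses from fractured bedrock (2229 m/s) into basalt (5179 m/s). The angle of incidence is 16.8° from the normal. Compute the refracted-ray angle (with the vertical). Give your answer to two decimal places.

sin θ₁/V₁ = sin θ₂/V₂ ⇒ sin θ₂ = 5179·sin 16.8°/2229 = 5179·0.2890/2229 = 0.6716.
θ₂ = arcsin 0.6716 = 42.19° from the normal.

42.19°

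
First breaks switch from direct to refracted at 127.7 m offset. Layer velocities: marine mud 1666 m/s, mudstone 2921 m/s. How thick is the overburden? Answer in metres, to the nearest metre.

33 m

x_cross = 2h·√((V₂+V₁)/(V₂−V₁)) → h = x_cross / (2·√((V₂+V₁)/(V₂−V₁))).
√((V₂+V₁)/(V₂−V₁)) = √((2921+1666)/(2921−1666)) = 1.9118.
h = 127.7 / (2·1.9118) = 33.40 m.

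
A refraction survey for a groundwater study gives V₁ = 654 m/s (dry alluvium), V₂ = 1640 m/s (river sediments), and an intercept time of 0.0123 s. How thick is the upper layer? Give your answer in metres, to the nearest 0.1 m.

4.4 m

h = tᵢ·V₁·V₂ / (2·√(V₂²−V₁²)).
√(V₂²−V₁²) = √(1640² − 654²) = 1504.0 m/s.
h = 0.0123 s × 654 × 1640 / (2 × 1504.0) = 4.39 m.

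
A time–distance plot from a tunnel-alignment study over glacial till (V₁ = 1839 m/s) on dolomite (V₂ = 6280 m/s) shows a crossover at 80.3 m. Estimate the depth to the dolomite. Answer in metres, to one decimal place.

29.7 m

h = (x_cross/2)·√((V₂−V₁)/(V₂+V₁)).
(V₂−V₁)/(V₂+V₁) = (6280−1839)/(6280+1839) = 0.5470; √ = 0.7396.
h = (80.3/2)·0.7396 = 29.69 m.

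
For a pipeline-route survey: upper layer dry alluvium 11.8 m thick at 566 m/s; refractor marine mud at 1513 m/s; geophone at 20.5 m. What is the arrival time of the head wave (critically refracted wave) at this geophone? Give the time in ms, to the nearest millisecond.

52 ms

t = x/V₂ + 2h·√(V₂²−V₁²)/(V₁V₂).
√(V₂²−V₁²) = √(1513²−566²) = 1403.1 m/s; delay term = 2·11.8·1403.1/(566·1513) = 0.03867 s.
t = 20.5/1513 + 0.03867 = 0.05222 s.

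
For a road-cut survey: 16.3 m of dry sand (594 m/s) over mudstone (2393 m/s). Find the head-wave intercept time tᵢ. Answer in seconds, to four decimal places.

θ_c = arcsin(V₁/V₂) = arcsin(594/2393) = 14.37°; cos θ_c = 0.9687.
tᵢ = 2h·cos θ_c / V₁ = 2·16.3·0.9687 / 594 = 0.05316 s.

0.0532 s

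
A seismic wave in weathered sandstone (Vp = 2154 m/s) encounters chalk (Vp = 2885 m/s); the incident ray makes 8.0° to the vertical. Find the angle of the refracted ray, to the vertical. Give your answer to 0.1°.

10.7°

sin θ₁/V₁ = sin θ₂/V₂ ⇒ sin θ₂ = 2885·sin 8.0°/2154 = 2885·0.1392/2154 = 0.1864.
θ₂ = arcsin 0.1864 = 10.74° from the normal.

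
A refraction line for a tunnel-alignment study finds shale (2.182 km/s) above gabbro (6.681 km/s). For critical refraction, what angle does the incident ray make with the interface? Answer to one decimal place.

70.9°

At critical incidence the refracted ray runs along the interface (θ₂ = 90°), so sin θ_c = V₁/V₂.
θ_c = arcsin(2.182/6.681) = arcsin 0.3266 = 19.06°.
Measured from the interface: 90° − 19.06° = 70.94°.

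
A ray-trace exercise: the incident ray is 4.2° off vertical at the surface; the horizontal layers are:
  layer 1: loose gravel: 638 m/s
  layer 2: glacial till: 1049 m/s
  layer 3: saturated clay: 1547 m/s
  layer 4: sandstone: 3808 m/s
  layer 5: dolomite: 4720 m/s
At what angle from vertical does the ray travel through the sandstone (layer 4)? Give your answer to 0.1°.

Snell's law across each interface conserves sin θ / V, so sin θ_4 = V_4·sin θ₁/V₁.
sin θ_4 = 3808 × sin 4.2° / 638 = 0.4371.
θ_4 = 25.92° from the vertical.

25.9°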